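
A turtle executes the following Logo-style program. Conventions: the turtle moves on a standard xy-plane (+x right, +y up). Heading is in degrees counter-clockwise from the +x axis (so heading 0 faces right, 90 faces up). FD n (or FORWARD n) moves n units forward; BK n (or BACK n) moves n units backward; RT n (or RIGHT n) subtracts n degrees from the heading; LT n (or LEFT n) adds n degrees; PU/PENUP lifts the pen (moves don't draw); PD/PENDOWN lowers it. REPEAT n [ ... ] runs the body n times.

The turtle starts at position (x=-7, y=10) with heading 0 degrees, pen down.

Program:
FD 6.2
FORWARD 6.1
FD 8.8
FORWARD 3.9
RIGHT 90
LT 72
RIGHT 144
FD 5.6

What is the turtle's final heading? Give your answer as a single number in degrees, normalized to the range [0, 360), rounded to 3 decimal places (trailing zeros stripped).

Executing turtle program step by step:
Start: pos=(-7,10), heading=0, pen down
FD 6.2: (-7,10) -> (-0.8,10) [heading=0, draw]
FD 6.1: (-0.8,10) -> (5.3,10) [heading=0, draw]
FD 8.8: (5.3,10) -> (14.1,10) [heading=0, draw]
FD 3.9: (14.1,10) -> (18,10) [heading=0, draw]
RT 90: heading 0 -> 270
LT 72: heading 270 -> 342
RT 144: heading 342 -> 198
FD 5.6: (18,10) -> (12.674,8.27) [heading=198, draw]
Final: pos=(12.674,8.27), heading=198, 5 segment(s) drawn

Answer: 198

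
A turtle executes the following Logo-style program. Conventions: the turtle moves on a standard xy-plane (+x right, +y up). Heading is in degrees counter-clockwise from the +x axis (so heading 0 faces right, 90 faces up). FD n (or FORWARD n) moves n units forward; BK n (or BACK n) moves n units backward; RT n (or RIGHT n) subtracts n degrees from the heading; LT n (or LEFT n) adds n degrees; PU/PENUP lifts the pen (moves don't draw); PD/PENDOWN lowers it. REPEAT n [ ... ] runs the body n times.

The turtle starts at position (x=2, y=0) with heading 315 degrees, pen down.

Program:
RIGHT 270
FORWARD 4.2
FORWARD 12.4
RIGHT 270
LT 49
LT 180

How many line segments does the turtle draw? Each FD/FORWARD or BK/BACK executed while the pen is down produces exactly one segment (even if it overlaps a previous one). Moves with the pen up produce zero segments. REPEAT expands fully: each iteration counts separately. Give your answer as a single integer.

Executing turtle program step by step:
Start: pos=(2,0), heading=315, pen down
RT 270: heading 315 -> 45
FD 4.2: (2,0) -> (4.97,2.97) [heading=45, draw]
FD 12.4: (4.97,2.97) -> (13.738,11.738) [heading=45, draw]
RT 270: heading 45 -> 135
LT 49: heading 135 -> 184
LT 180: heading 184 -> 4
Final: pos=(13.738,11.738), heading=4, 2 segment(s) drawn
Segments drawn: 2

Answer: 2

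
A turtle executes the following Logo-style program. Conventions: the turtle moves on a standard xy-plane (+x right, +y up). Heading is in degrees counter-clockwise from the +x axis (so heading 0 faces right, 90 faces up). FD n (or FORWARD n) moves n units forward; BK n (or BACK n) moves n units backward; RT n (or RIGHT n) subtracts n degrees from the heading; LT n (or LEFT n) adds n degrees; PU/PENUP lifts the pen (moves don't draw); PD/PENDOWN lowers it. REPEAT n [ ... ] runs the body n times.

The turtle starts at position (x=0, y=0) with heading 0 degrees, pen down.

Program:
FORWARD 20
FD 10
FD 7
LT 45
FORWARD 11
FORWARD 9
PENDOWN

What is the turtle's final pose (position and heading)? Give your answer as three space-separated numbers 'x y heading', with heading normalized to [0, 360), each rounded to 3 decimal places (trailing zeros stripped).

Executing turtle program step by step:
Start: pos=(0,0), heading=0, pen down
FD 20: (0,0) -> (20,0) [heading=0, draw]
FD 10: (20,0) -> (30,0) [heading=0, draw]
FD 7: (30,0) -> (37,0) [heading=0, draw]
LT 45: heading 0 -> 45
FD 11: (37,0) -> (44.778,7.778) [heading=45, draw]
FD 9: (44.778,7.778) -> (51.142,14.142) [heading=45, draw]
PD: pen down
Final: pos=(51.142,14.142), heading=45, 5 segment(s) drawn

Answer: 51.142 14.142 45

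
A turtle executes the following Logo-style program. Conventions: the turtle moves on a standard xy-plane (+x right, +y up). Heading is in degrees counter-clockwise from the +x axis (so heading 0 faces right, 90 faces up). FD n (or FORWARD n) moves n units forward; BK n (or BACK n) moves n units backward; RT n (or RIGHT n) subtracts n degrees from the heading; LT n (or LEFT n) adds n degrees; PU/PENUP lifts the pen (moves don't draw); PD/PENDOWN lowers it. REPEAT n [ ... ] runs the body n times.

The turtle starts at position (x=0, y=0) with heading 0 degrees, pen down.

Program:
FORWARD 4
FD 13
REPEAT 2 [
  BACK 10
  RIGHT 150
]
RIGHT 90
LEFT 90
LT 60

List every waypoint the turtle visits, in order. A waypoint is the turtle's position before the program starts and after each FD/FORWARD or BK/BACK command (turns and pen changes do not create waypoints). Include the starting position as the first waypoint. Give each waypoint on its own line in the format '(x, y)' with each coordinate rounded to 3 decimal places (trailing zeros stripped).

Executing turtle program step by step:
Start: pos=(0,0), heading=0, pen down
FD 4: (0,0) -> (4,0) [heading=0, draw]
FD 13: (4,0) -> (17,0) [heading=0, draw]
REPEAT 2 [
  -- iteration 1/2 --
  BK 10: (17,0) -> (7,0) [heading=0, draw]
  RT 150: heading 0 -> 210
  -- iteration 2/2 --
  BK 10: (7,0) -> (15.66,5) [heading=210, draw]
  RT 150: heading 210 -> 60
]
RT 90: heading 60 -> 330
LT 90: heading 330 -> 60
LT 60: heading 60 -> 120
Final: pos=(15.66,5), heading=120, 4 segment(s) drawn
Waypoints (5 total):
(0, 0)
(4, 0)
(17, 0)
(7, 0)
(15.66, 5)

Answer: (0, 0)
(4, 0)
(17, 0)
(7, 0)
(15.66, 5)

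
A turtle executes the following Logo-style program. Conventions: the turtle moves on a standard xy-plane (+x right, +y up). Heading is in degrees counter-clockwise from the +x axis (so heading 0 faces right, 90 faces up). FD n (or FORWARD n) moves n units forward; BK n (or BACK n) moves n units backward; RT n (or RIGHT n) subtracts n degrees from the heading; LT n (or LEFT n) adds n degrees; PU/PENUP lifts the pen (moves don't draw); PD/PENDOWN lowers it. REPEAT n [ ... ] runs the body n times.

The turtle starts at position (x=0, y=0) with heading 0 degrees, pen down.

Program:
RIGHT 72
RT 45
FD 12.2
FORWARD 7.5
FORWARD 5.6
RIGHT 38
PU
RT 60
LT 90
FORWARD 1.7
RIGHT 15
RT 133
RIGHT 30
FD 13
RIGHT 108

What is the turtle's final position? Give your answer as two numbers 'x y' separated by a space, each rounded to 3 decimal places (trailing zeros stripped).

Executing turtle program step by step:
Start: pos=(0,0), heading=0, pen down
RT 72: heading 0 -> 288
RT 45: heading 288 -> 243
FD 12.2: (0,0) -> (-5.539,-10.87) [heading=243, draw]
FD 7.5: (-5.539,-10.87) -> (-8.944,-17.553) [heading=243, draw]
FD 5.6: (-8.944,-17.553) -> (-11.486,-22.542) [heading=243, draw]
RT 38: heading 243 -> 205
PU: pen up
RT 60: heading 205 -> 145
LT 90: heading 145 -> 235
FD 1.7: (-11.486,-22.542) -> (-12.461,-23.935) [heading=235, move]
RT 15: heading 235 -> 220
RT 133: heading 220 -> 87
RT 30: heading 87 -> 57
FD 13: (-12.461,-23.935) -> (-5.381,-13.032) [heading=57, move]
RT 108: heading 57 -> 309
Final: pos=(-5.381,-13.032), heading=309, 3 segment(s) drawn

Answer: -5.381 -13.032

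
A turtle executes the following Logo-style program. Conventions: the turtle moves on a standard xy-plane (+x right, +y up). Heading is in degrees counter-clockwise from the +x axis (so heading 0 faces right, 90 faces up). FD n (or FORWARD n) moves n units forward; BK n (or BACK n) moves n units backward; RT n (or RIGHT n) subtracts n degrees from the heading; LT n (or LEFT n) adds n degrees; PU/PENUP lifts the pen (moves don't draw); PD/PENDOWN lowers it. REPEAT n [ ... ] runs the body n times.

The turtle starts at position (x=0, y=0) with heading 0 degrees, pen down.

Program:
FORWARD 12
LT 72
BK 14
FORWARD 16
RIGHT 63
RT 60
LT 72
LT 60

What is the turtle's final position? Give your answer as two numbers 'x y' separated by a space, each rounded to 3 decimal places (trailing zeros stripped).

Executing turtle program step by step:
Start: pos=(0,0), heading=0, pen down
FD 12: (0,0) -> (12,0) [heading=0, draw]
LT 72: heading 0 -> 72
BK 14: (12,0) -> (7.674,-13.315) [heading=72, draw]
FD 16: (7.674,-13.315) -> (12.618,1.902) [heading=72, draw]
RT 63: heading 72 -> 9
RT 60: heading 9 -> 309
LT 72: heading 309 -> 21
LT 60: heading 21 -> 81
Final: pos=(12.618,1.902), heading=81, 3 segment(s) drawn

Answer: 12.618 1.902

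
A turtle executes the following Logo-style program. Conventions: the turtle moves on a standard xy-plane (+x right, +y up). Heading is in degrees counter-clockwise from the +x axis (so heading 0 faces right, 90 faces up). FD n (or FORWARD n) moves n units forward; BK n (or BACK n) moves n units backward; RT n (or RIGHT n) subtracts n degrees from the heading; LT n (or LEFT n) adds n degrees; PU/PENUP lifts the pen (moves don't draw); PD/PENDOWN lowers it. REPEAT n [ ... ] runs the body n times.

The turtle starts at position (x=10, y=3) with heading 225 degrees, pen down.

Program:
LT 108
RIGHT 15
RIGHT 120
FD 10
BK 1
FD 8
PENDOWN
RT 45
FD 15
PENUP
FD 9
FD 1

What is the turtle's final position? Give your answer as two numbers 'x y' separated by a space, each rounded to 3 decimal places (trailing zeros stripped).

Executing turtle program step by step:
Start: pos=(10,3), heading=225, pen down
LT 108: heading 225 -> 333
RT 15: heading 333 -> 318
RT 120: heading 318 -> 198
FD 10: (10,3) -> (0.489,-0.09) [heading=198, draw]
BK 1: (0.489,-0.09) -> (1.44,0.219) [heading=198, draw]
FD 8: (1.44,0.219) -> (-6.168,-2.253) [heading=198, draw]
PD: pen down
RT 45: heading 198 -> 153
FD 15: (-6.168,-2.253) -> (-19.533,4.557) [heading=153, draw]
PU: pen up
FD 9: (-19.533,4.557) -> (-27.552,8.642) [heading=153, move]
FD 1: (-27.552,8.642) -> (-28.443,9.096) [heading=153, move]
Final: pos=(-28.443,9.096), heading=153, 4 segment(s) drawn

Answer: -28.443 9.096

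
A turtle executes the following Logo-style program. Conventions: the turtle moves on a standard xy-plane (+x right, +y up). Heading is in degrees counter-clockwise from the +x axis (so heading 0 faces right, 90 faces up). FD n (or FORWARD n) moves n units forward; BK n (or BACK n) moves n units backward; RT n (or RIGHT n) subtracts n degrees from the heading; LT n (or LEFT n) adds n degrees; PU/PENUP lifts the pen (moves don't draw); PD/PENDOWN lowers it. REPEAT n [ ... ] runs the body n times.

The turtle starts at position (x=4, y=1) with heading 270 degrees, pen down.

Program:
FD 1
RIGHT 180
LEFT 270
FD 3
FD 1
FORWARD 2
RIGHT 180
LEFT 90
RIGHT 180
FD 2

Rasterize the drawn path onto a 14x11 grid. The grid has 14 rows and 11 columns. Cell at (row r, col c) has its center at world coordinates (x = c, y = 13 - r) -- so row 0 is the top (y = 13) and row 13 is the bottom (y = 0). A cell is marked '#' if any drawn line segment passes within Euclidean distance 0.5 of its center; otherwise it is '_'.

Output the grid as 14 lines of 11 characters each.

Answer: ___________
___________
___________
___________
___________
___________
___________
___________
___________
___________
___________
__________#
____#_____#
____#######

Derivation:
Segment 0: (4,1) -> (4,0)
Segment 1: (4,0) -> (7,-0)
Segment 2: (7,-0) -> (8,-0)
Segment 3: (8,-0) -> (10,-0)
Segment 4: (10,-0) -> (10,2)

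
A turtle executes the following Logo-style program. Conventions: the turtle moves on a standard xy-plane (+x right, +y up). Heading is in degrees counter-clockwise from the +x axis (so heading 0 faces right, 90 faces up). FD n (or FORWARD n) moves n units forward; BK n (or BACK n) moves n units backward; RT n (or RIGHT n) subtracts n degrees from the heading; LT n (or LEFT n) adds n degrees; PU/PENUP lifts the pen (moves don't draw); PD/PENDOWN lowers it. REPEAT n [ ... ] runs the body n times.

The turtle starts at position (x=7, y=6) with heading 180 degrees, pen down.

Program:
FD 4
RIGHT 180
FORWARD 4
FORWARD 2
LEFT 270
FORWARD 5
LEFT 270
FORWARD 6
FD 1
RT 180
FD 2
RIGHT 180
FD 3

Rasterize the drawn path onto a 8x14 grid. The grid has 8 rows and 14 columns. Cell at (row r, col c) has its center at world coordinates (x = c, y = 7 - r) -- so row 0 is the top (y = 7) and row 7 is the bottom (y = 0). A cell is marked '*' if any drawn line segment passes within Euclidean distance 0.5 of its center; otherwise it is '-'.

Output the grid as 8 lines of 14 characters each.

Segment 0: (7,6) -> (3,6)
Segment 1: (3,6) -> (7,6)
Segment 2: (7,6) -> (9,6)
Segment 3: (9,6) -> (9,1)
Segment 4: (9,1) -> (3,1)
Segment 5: (3,1) -> (2,1)
Segment 6: (2,1) -> (4,1)
Segment 7: (4,1) -> (1,1)

Answer: --------------
---*******----
---------*----
---------*----
---------*----
---------*----
-*********----
--------------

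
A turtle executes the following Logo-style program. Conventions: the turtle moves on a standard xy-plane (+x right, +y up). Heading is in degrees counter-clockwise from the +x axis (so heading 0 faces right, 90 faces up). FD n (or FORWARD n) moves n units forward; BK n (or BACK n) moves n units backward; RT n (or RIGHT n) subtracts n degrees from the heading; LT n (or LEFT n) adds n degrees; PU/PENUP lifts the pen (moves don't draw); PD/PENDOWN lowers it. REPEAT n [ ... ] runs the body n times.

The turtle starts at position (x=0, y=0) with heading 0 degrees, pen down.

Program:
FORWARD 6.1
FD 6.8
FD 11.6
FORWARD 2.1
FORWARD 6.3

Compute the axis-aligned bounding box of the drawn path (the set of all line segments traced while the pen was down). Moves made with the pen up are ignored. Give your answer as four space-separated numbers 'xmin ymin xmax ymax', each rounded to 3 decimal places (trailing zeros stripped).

Answer: 0 0 32.9 0

Derivation:
Executing turtle program step by step:
Start: pos=(0,0), heading=0, pen down
FD 6.1: (0,0) -> (6.1,0) [heading=0, draw]
FD 6.8: (6.1,0) -> (12.9,0) [heading=0, draw]
FD 11.6: (12.9,0) -> (24.5,0) [heading=0, draw]
FD 2.1: (24.5,0) -> (26.6,0) [heading=0, draw]
FD 6.3: (26.6,0) -> (32.9,0) [heading=0, draw]
Final: pos=(32.9,0), heading=0, 5 segment(s) drawn

Segment endpoints: x in {0, 6.1, 12.9, 24.5, 26.6, 32.9}, y in {0}
xmin=0, ymin=0, xmax=32.9, ymax=0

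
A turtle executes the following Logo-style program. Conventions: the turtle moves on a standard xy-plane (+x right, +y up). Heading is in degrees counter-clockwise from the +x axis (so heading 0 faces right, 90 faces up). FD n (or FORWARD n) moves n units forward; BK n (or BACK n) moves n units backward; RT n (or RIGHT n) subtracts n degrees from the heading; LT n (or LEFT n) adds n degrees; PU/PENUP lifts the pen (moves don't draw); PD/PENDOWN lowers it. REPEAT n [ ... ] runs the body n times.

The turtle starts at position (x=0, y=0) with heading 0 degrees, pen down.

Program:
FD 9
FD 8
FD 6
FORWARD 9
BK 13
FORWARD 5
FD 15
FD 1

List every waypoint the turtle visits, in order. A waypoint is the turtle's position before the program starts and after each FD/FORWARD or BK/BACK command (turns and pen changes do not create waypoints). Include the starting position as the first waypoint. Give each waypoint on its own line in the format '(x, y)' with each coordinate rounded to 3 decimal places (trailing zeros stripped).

Executing turtle program step by step:
Start: pos=(0,0), heading=0, pen down
FD 9: (0,0) -> (9,0) [heading=0, draw]
FD 8: (9,0) -> (17,0) [heading=0, draw]
FD 6: (17,0) -> (23,0) [heading=0, draw]
FD 9: (23,0) -> (32,0) [heading=0, draw]
BK 13: (32,0) -> (19,0) [heading=0, draw]
FD 5: (19,0) -> (24,0) [heading=0, draw]
FD 15: (24,0) -> (39,0) [heading=0, draw]
FD 1: (39,0) -> (40,0) [heading=0, draw]
Final: pos=(40,0), heading=0, 8 segment(s) drawn
Waypoints (9 total):
(0, 0)
(9, 0)
(17, 0)
(23, 0)
(32, 0)
(19, 0)
(24, 0)
(39, 0)
(40, 0)

Answer: (0, 0)
(9, 0)
(17, 0)
(23, 0)
(32, 0)
(19, 0)
(24, 0)
(39, 0)
(40, 0)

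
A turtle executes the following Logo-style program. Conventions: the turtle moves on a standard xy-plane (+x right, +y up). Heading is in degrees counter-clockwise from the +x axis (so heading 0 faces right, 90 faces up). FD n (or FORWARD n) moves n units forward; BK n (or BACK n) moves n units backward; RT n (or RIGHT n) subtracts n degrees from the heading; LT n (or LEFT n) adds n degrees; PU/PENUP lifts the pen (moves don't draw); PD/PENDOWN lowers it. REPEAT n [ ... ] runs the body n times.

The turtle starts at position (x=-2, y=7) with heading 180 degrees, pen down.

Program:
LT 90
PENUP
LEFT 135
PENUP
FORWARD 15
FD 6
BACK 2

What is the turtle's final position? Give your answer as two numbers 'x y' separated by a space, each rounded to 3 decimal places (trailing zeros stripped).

Executing turtle program step by step:
Start: pos=(-2,7), heading=180, pen down
LT 90: heading 180 -> 270
PU: pen up
LT 135: heading 270 -> 45
PU: pen up
FD 15: (-2,7) -> (8.607,17.607) [heading=45, move]
FD 6: (8.607,17.607) -> (12.849,21.849) [heading=45, move]
BK 2: (12.849,21.849) -> (11.435,20.435) [heading=45, move]
Final: pos=(11.435,20.435), heading=45, 0 segment(s) drawn

Answer: 11.435 20.435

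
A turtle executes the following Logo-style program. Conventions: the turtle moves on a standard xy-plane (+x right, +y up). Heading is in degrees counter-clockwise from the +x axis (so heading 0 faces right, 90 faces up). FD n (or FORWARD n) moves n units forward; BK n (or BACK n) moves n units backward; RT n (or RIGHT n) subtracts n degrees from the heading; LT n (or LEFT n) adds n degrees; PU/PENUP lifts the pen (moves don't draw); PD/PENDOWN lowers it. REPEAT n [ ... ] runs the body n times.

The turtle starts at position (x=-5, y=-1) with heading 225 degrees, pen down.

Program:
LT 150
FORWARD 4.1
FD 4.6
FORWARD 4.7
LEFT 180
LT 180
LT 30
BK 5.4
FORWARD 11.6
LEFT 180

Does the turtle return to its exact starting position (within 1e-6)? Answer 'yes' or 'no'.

Executing turtle program step by step:
Start: pos=(-5,-1), heading=225, pen down
LT 150: heading 225 -> 15
FD 4.1: (-5,-1) -> (-1.04,0.061) [heading=15, draw]
FD 4.6: (-1.04,0.061) -> (3.404,1.252) [heading=15, draw]
FD 4.7: (3.404,1.252) -> (7.943,2.468) [heading=15, draw]
LT 180: heading 15 -> 195
LT 180: heading 195 -> 15
LT 30: heading 15 -> 45
BK 5.4: (7.943,2.468) -> (4.125,-1.35) [heading=45, draw]
FD 11.6: (4.125,-1.35) -> (12.327,6.852) [heading=45, draw]
LT 180: heading 45 -> 225
Final: pos=(12.327,6.852), heading=225, 5 segment(s) drawn

Start position: (-5, -1)
Final position: (12.327, 6.852)
Distance = 19.024; >= 1e-6 -> NOT closed

Answer: no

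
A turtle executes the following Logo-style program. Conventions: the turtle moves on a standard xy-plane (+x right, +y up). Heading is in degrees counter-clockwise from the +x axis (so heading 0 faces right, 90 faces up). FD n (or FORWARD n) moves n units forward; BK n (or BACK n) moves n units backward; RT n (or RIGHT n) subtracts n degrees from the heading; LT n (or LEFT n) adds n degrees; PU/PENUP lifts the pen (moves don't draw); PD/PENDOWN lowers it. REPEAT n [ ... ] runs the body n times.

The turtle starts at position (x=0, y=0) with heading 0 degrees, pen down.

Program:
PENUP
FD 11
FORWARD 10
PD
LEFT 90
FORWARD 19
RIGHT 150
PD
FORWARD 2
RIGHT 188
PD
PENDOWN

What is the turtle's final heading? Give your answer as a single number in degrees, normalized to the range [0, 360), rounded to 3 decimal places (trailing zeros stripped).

Answer: 112

Derivation:
Executing turtle program step by step:
Start: pos=(0,0), heading=0, pen down
PU: pen up
FD 11: (0,0) -> (11,0) [heading=0, move]
FD 10: (11,0) -> (21,0) [heading=0, move]
PD: pen down
LT 90: heading 0 -> 90
FD 19: (21,0) -> (21,19) [heading=90, draw]
RT 150: heading 90 -> 300
PD: pen down
FD 2: (21,19) -> (22,17.268) [heading=300, draw]
RT 188: heading 300 -> 112
PD: pen down
PD: pen down
Final: pos=(22,17.268), heading=112, 2 segment(s) drawn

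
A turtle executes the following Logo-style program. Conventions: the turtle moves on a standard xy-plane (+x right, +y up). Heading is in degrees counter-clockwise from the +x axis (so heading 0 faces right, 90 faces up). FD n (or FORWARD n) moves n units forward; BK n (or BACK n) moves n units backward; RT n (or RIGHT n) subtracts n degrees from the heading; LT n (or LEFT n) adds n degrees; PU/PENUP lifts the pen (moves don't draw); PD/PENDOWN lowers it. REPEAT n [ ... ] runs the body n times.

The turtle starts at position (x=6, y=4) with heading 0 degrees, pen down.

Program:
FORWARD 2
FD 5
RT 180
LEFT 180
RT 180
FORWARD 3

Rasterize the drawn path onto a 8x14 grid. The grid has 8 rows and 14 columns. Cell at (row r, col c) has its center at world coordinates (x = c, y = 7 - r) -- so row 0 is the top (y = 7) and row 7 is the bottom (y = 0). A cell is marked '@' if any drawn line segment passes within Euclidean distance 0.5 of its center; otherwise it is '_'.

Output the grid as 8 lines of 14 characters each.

Answer: ______________
______________
______________
______@@@@@@@@
______________
______________
______________
______________

Derivation:
Segment 0: (6,4) -> (8,4)
Segment 1: (8,4) -> (13,4)
Segment 2: (13,4) -> (10,4)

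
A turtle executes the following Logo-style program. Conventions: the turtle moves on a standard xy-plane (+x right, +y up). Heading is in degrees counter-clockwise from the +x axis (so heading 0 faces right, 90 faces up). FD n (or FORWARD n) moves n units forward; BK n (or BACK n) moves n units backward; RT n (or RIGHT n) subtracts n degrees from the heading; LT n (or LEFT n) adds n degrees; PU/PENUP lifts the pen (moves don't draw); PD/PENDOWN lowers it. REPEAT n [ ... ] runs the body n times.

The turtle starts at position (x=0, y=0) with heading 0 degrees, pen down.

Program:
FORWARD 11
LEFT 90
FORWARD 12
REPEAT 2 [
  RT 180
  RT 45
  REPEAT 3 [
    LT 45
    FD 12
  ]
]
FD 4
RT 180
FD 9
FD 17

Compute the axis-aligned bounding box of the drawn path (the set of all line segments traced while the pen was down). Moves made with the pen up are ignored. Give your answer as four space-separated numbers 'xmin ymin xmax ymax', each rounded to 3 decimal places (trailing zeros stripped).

Answer: 0 -32.971 31.485 12

Derivation:
Executing turtle program step by step:
Start: pos=(0,0), heading=0, pen down
FD 11: (0,0) -> (11,0) [heading=0, draw]
LT 90: heading 0 -> 90
FD 12: (11,0) -> (11,12) [heading=90, draw]
REPEAT 2 [
  -- iteration 1/2 --
  RT 180: heading 90 -> 270
  RT 45: heading 270 -> 225
  REPEAT 3 [
    -- iteration 1/3 --
    LT 45: heading 225 -> 270
    FD 12: (11,12) -> (11,0) [heading=270, draw]
    -- iteration 2/3 --
    LT 45: heading 270 -> 315
    FD 12: (11,0) -> (19.485,-8.485) [heading=315, draw]
    -- iteration 3/3 --
    LT 45: heading 315 -> 0
    FD 12: (19.485,-8.485) -> (31.485,-8.485) [heading=0, draw]
  ]
  -- iteration 2/2 --
  RT 180: heading 0 -> 180
  RT 45: heading 180 -> 135
  REPEAT 3 [
    -- iteration 1/3 --
    LT 45: heading 135 -> 180
    FD 12: (31.485,-8.485) -> (19.485,-8.485) [heading=180, draw]
    -- iteration 2/3 --
    LT 45: heading 180 -> 225
    FD 12: (19.485,-8.485) -> (11,-16.971) [heading=225, draw]
    -- iteration 3/3 --
    LT 45: heading 225 -> 270
    FD 12: (11,-16.971) -> (11,-28.971) [heading=270, draw]
  ]
]
FD 4: (11,-28.971) -> (11,-32.971) [heading=270, draw]
RT 180: heading 270 -> 90
FD 9: (11,-32.971) -> (11,-23.971) [heading=90, draw]
FD 17: (11,-23.971) -> (11,-6.971) [heading=90, draw]
Final: pos=(11,-6.971), heading=90, 11 segment(s) drawn

Segment endpoints: x in {0, 11, 11, 11, 19.485, 31.485}, y in {-32.971, -28.971, -23.971, -16.971, -8.485, -8.485, -6.971, 0, 12}
xmin=0, ymin=-32.971, xmax=31.485, ymax=12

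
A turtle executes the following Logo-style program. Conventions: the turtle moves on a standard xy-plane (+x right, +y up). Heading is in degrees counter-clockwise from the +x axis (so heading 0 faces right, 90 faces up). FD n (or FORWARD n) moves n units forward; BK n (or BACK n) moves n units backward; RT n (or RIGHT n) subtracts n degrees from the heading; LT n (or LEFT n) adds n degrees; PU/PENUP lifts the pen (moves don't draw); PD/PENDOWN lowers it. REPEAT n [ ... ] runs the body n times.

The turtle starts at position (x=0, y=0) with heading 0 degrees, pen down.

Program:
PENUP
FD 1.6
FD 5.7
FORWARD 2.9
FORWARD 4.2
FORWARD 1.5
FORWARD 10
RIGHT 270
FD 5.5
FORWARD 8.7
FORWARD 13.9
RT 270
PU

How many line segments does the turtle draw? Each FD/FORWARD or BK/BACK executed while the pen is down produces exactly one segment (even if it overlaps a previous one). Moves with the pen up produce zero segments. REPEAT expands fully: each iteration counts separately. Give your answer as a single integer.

Executing turtle program step by step:
Start: pos=(0,0), heading=0, pen down
PU: pen up
FD 1.6: (0,0) -> (1.6,0) [heading=0, move]
FD 5.7: (1.6,0) -> (7.3,0) [heading=0, move]
FD 2.9: (7.3,0) -> (10.2,0) [heading=0, move]
FD 4.2: (10.2,0) -> (14.4,0) [heading=0, move]
FD 1.5: (14.4,0) -> (15.9,0) [heading=0, move]
FD 10: (15.9,0) -> (25.9,0) [heading=0, move]
RT 270: heading 0 -> 90
FD 5.5: (25.9,0) -> (25.9,5.5) [heading=90, move]
FD 8.7: (25.9,5.5) -> (25.9,14.2) [heading=90, move]
FD 13.9: (25.9,14.2) -> (25.9,28.1) [heading=90, move]
RT 270: heading 90 -> 180
PU: pen up
Final: pos=(25.9,28.1), heading=180, 0 segment(s) drawn
Segments drawn: 0

Answer: 0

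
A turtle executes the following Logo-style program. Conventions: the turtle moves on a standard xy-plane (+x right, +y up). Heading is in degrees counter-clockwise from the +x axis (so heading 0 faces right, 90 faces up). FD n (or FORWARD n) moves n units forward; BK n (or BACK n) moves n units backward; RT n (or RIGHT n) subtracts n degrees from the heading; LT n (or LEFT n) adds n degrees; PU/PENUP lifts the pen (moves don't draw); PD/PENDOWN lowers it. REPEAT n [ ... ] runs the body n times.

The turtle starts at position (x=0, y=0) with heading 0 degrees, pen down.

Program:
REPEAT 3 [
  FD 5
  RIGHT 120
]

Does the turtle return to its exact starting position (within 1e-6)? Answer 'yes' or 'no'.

Answer: yes

Derivation:
Executing turtle program step by step:
Start: pos=(0,0), heading=0, pen down
REPEAT 3 [
  -- iteration 1/3 --
  FD 5: (0,0) -> (5,0) [heading=0, draw]
  RT 120: heading 0 -> 240
  -- iteration 2/3 --
  FD 5: (5,0) -> (2.5,-4.33) [heading=240, draw]
  RT 120: heading 240 -> 120
  -- iteration 3/3 --
  FD 5: (2.5,-4.33) -> (0,0) [heading=120, draw]
  RT 120: heading 120 -> 0
]
Final: pos=(0,0), heading=0, 3 segment(s) drawn

Start position: (0, 0)
Final position: (0, 0)
Distance = 0; < 1e-6 -> CLOSED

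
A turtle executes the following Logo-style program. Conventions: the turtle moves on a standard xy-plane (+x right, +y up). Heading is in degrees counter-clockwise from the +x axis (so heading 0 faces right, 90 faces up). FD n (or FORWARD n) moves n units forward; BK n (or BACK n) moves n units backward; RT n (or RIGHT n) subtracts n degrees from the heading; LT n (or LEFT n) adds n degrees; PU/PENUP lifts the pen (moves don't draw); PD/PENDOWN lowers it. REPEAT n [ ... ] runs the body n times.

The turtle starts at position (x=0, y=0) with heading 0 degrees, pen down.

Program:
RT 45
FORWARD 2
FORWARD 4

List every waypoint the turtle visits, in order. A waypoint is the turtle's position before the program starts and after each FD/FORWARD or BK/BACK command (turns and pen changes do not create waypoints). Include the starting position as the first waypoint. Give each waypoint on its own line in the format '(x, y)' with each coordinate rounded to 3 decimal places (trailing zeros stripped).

Executing turtle program step by step:
Start: pos=(0,0), heading=0, pen down
RT 45: heading 0 -> 315
FD 2: (0,0) -> (1.414,-1.414) [heading=315, draw]
FD 4: (1.414,-1.414) -> (4.243,-4.243) [heading=315, draw]
Final: pos=(4.243,-4.243), heading=315, 2 segment(s) drawn
Waypoints (3 total):
(0, 0)
(1.414, -1.414)
(4.243, -4.243)

Answer: (0, 0)
(1.414, -1.414)
(4.243, -4.243)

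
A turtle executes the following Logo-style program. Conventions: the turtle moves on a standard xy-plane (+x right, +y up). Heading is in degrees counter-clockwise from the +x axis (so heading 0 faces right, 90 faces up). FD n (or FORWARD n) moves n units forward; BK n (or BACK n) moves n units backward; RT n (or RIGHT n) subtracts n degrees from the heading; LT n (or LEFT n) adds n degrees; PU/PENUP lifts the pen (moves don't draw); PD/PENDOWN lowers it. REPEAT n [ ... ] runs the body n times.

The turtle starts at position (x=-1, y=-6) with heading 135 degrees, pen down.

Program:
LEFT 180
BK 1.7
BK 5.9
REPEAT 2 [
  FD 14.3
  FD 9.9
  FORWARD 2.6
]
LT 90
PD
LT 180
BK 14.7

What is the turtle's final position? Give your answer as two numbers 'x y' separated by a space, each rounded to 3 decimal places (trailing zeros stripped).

Executing turtle program step by step:
Start: pos=(-1,-6), heading=135, pen down
LT 180: heading 135 -> 315
BK 1.7: (-1,-6) -> (-2.202,-4.798) [heading=315, draw]
BK 5.9: (-2.202,-4.798) -> (-6.374,-0.626) [heading=315, draw]
REPEAT 2 [
  -- iteration 1/2 --
  FD 14.3: (-6.374,-0.626) -> (3.738,-10.738) [heading=315, draw]
  FD 9.9: (3.738,-10.738) -> (10.738,-17.738) [heading=315, draw]
  FD 2.6: (10.738,-17.738) -> (12.576,-19.576) [heading=315, draw]
  -- iteration 2/2 --
  FD 14.3: (12.576,-19.576) -> (22.688,-29.688) [heading=315, draw]
  FD 9.9: (22.688,-29.688) -> (29.688,-36.688) [heading=315, draw]
  FD 2.6: (29.688,-36.688) -> (31.527,-38.527) [heading=315, draw]
]
LT 90: heading 315 -> 45
PD: pen down
LT 180: heading 45 -> 225
BK 14.7: (31.527,-38.527) -> (41.921,-28.132) [heading=225, draw]
Final: pos=(41.921,-28.132), heading=225, 9 segment(s) drawn

Answer: 41.921 -28.132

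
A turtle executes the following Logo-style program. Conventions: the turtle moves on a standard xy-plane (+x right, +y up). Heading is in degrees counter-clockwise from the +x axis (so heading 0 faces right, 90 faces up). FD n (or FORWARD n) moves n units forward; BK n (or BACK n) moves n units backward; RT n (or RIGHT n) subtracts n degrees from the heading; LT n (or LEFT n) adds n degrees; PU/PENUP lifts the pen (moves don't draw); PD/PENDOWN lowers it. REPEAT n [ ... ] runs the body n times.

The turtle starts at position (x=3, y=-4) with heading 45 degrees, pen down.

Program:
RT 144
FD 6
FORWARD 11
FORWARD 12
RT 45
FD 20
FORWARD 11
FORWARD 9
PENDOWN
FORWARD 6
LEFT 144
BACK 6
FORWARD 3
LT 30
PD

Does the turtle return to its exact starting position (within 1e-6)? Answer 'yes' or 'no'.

Answer: no

Derivation:
Executing turtle program step by step:
Start: pos=(3,-4), heading=45, pen down
RT 144: heading 45 -> 261
FD 6: (3,-4) -> (2.061,-9.926) [heading=261, draw]
FD 11: (2.061,-9.926) -> (0.341,-20.791) [heading=261, draw]
FD 12: (0.341,-20.791) -> (-1.537,-32.643) [heading=261, draw]
RT 45: heading 261 -> 216
FD 20: (-1.537,-32.643) -> (-17.717,-44.399) [heading=216, draw]
FD 11: (-17.717,-44.399) -> (-26.616,-50.864) [heading=216, draw]
FD 9: (-26.616,-50.864) -> (-33.897,-56.154) [heading=216, draw]
PD: pen down
FD 6: (-33.897,-56.154) -> (-38.751,-59.681) [heading=216, draw]
LT 144: heading 216 -> 0
BK 6: (-38.751,-59.681) -> (-44.751,-59.681) [heading=0, draw]
FD 3: (-44.751,-59.681) -> (-41.751,-59.681) [heading=0, draw]
LT 30: heading 0 -> 30
PD: pen down
Final: pos=(-41.751,-59.681), heading=30, 9 segment(s) drawn

Start position: (3, -4)
Final position: (-41.751, -59.681)
Distance = 71.436; >= 1e-6 -> NOT closed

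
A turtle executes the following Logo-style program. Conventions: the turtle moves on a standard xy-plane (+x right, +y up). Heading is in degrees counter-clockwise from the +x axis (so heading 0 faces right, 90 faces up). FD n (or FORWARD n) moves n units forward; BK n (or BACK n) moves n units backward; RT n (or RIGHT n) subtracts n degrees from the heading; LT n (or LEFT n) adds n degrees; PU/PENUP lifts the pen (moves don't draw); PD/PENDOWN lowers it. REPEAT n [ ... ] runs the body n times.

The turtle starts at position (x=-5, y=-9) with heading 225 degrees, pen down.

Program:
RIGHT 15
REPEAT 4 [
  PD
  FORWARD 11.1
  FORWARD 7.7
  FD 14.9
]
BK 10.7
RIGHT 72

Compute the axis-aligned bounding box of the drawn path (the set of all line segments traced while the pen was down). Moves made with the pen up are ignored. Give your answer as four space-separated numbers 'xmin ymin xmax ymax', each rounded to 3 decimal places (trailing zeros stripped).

Executing turtle program step by step:
Start: pos=(-5,-9), heading=225, pen down
RT 15: heading 225 -> 210
REPEAT 4 [
  -- iteration 1/4 --
  PD: pen down
  FD 11.1: (-5,-9) -> (-14.613,-14.55) [heading=210, draw]
  FD 7.7: (-14.613,-14.55) -> (-21.281,-18.4) [heading=210, draw]
  FD 14.9: (-21.281,-18.4) -> (-34.185,-25.85) [heading=210, draw]
  -- iteration 2/4 --
  PD: pen down
  FD 11.1: (-34.185,-25.85) -> (-43.798,-31.4) [heading=210, draw]
  FD 7.7: (-43.798,-31.4) -> (-50.466,-35.25) [heading=210, draw]
  FD 14.9: (-50.466,-35.25) -> (-63.37,-42.7) [heading=210, draw]
  -- iteration 3/4 --
  PD: pen down
  FD 11.1: (-63.37,-42.7) -> (-72.983,-48.25) [heading=210, draw]
  FD 7.7: (-72.983,-48.25) -> (-79.651,-52.1) [heading=210, draw]
  FD 14.9: (-79.651,-52.1) -> (-92.555,-59.55) [heading=210, draw]
  -- iteration 4/4 --
  PD: pen down
  FD 11.1: (-92.555,-59.55) -> (-102.168,-65.1) [heading=210, draw]
  FD 7.7: (-102.168,-65.1) -> (-108.836,-68.95) [heading=210, draw]
  FD 14.9: (-108.836,-68.95) -> (-121.74,-76.4) [heading=210, draw]
]
BK 10.7: (-121.74,-76.4) -> (-112.474,-71.05) [heading=210, draw]
RT 72: heading 210 -> 138
Final: pos=(-112.474,-71.05), heading=138, 13 segment(s) drawn

Segment endpoints: x in {-121.74, -112.474, -108.836, -102.168, -92.555, -79.651, -72.983, -63.37, -50.466, -43.798, -34.185, -21.281, -14.613, -5}, y in {-76.4, -71.05, -68.95, -65.1, -59.55, -52.1, -48.25, -42.7, -35.25, -31.4, -25.85, -18.4, -14.55, -9}
xmin=-121.74, ymin=-76.4, xmax=-5, ymax=-9

Answer: -121.74 -76.4 -5 -9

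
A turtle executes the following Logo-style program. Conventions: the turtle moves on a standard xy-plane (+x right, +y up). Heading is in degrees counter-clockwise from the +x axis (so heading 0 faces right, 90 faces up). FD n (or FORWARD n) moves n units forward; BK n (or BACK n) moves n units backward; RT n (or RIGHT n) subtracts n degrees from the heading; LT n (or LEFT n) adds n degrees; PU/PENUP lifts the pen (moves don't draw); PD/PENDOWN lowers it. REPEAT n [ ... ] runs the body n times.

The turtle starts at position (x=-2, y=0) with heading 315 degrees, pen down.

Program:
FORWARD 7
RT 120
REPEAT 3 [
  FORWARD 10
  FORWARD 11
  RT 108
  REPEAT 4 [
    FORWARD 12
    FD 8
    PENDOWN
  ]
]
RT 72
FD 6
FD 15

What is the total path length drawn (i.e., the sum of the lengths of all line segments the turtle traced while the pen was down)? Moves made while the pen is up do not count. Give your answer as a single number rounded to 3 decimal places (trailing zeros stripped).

Answer: 331

Derivation:
Executing turtle program step by step:
Start: pos=(-2,0), heading=315, pen down
FD 7: (-2,0) -> (2.95,-4.95) [heading=315, draw]
RT 120: heading 315 -> 195
REPEAT 3 [
  -- iteration 1/3 --
  FD 10: (2.95,-4.95) -> (-6.71,-7.538) [heading=195, draw]
  FD 11: (-6.71,-7.538) -> (-17.335,-10.385) [heading=195, draw]
  RT 108: heading 195 -> 87
  REPEAT 4 [
    -- iteration 1/4 --
    FD 12: (-17.335,-10.385) -> (-16.707,1.599) [heading=87, draw]
    FD 8: (-16.707,1.599) -> (-16.288,9.588) [heading=87, draw]
    PD: pen down
    -- iteration 2/4 --
    FD 12: (-16.288,9.588) -> (-15.66,21.571) [heading=87, draw]
    FD 8: (-15.66,21.571) -> (-15.241,29.56) [heading=87, draw]
    PD: pen down
    -- iteration 3/4 --
    FD 12: (-15.241,29.56) -> (-14.613,41.544) [heading=87, draw]
    FD 8: (-14.613,41.544) -> (-14.195,49.533) [heading=87, draw]
    PD: pen down
    -- iteration 4/4 --
    FD 12: (-14.195,49.533) -> (-13.567,61.516) [heading=87, draw]
    FD 8: (-13.567,61.516) -> (-13.148,69.505) [heading=87, draw]
    PD: pen down
  ]
  -- iteration 2/3 --
  FD 10: (-13.148,69.505) -> (-12.624,79.492) [heading=87, draw]
  FD 11: (-12.624,79.492) -> (-12.049,90.477) [heading=87, draw]
  RT 108: heading 87 -> 339
  REPEAT 4 [
    -- iteration 1/4 --
    FD 12: (-12.049,90.477) -> (-0.846,86.176) [heading=339, draw]
    FD 8: (-0.846,86.176) -> (6.623,83.309) [heading=339, draw]
    PD: pen down
    -- iteration 2/4 --
    FD 12: (6.623,83.309) -> (17.826,79.009) [heading=339, draw]
    FD 8: (17.826,79.009) -> (25.294,76.142) [heading=339, draw]
    PD: pen down
    -- iteration 3/4 --
    FD 12: (25.294,76.142) -> (36.497,71.842) [heading=339, draw]
    FD 8: (36.497,71.842) -> (43.966,68.975) [heading=339, draw]
    PD: pen down
    -- iteration 4/4 --
    FD 12: (43.966,68.975) -> (55.169,64.674) [heading=339, draw]
    FD 8: (55.169,64.674) -> (62.638,61.807) [heading=339, draw]
    PD: pen down
  ]
  -- iteration 3/3 --
  FD 10: (62.638,61.807) -> (71.973,58.224) [heading=339, draw]
  FD 11: (71.973,58.224) -> (82.243,54.281) [heading=339, draw]
  RT 108: heading 339 -> 231
  REPEAT 4 [
    -- iteration 1/4 --
    FD 12: (82.243,54.281) -> (74.691,44.956) [heading=231, draw]
    FD 8: (74.691,44.956) -> (69.656,38.739) [heading=231, draw]
    PD: pen down
    -- iteration 2/4 --
    FD 12: (69.656,38.739) -> (62.105,29.413) [heading=231, draw]
    FD 8: (62.105,29.413) -> (57.07,23.196) [heading=231, draw]
    PD: pen down
    -- iteration 3/4 --
    FD 12: (57.07,23.196) -> (49.518,13.87) [heading=231, draw]
    FD 8: (49.518,13.87) -> (44.484,7.653) [heading=231, draw]
    PD: pen down
    -- iteration 4/4 --
    FD 12: (44.484,7.653) -> (36.932,-1.673) [heading=231, draw]
    FD 8: (36.932,-1.673) -> (31.897,-7.89) [heading=231, draw]
    PD: pen down
  ]
]
RT 72: heading 231 -> 159
FD 6: (31.897,-7.89) -> (26.296,-5.74) [heading=159, draw]
FD 15: (26.296,-5.74) -> (12.292,-0.364) [heading=159, draw]
Final: pos=(12.292,-0.364), heading=159, 33 segment(s) drawn

Segment lengths:
  seg 1: (-2,0) -> (2.95,-4.95), length = 7
  seg 2: (2.95,-4.95) -> (-6.71,-7.538), length = 10
  seg 3: (-6.71,-7.538) -> (-17.335,-10.385), length = 11
  seg 4: (-17.335,-10.385) -> (-16.707,1.599), length = 12
  seg 5: (-16.707,1.599) -> (-16.288,9.588), length = 8
  seg 6: (-16.288,9.588) -> (-15.66,21.571), length = 12
  seg 7: (-15.66,21.571) -> (-15.241,29.56), length = 8
  seg 8: (-15.241,29.56) -> (-14.613,41.544), length = 12
  seg 9: (-14.613,41.544) -> (-14.195,49.533), length = 8
  seg 10: (-14.195,49.533) -> (-13.567,61.516), length = 12
  seg 11: (-13.567,61.516) -> (-13.148,69.505), length = 8
  seg 12: (-13.148,69.505) -> (-12.624,79.492), length = 10
  seg 13: (-12.624,79.492) -> (-12.049,90.477), length = 11
  seg 14: (-12.049,90.477) -> (-0.846,86.176), length = 12
  seg 15: (-0.846,86.176) -> (6.623,83.309), length = 8
  seg 16: (6.623,83.309) -> (17.826,79.009), length = 12
  seg 17: (17.826,79.009) -> (25.294,76.142), length = 8
  seg 18: (25.294,76.142) -> (36.497,71.842), length = 12
  seg 19: (36.497,71.842) -> (43.966,68.975), length = 8
  seg 20: (43.966,68.975) -> (55.169,64.674), length = 12
  seg 21: (55.169,64.674) -> (62.638,61.807), length = 8
  seg 22: (62.638,61.807) -> (71.973,58.224), length = 10
  seg 23: (71.973,58.224) -> (82.243,54.281), length = 11
  seg 24: (82.243,54.281) -> (74.691,44.956), length = 12
  seg 25: (74.691,44.956) -> (69.656,38.739), length = 8
  seg 26: (69.656,38.739) -> (62.105,29.413), length = 12
  seg 27: (62.105,29.413) -> (57.07,23.196), length = 8
  seg 28: (57.07,23.196) -> (49.518,13.87), length = 12
  seg 29: (49.518,13.87) -> (44.484,7.653), length = 8
  seg 30: (44.484,7.653) -> (36.932,-1.673), length = 12
  seg 31: (36.932,-1.673) -> (31.897,-7.89), length = 8
  seg 32: (31.897,-7.89) -> (26.296,-5.74), length = 6
  seg 33: (26.296,-5.74) -> (12.292,-0.364), length = 15
Total = 331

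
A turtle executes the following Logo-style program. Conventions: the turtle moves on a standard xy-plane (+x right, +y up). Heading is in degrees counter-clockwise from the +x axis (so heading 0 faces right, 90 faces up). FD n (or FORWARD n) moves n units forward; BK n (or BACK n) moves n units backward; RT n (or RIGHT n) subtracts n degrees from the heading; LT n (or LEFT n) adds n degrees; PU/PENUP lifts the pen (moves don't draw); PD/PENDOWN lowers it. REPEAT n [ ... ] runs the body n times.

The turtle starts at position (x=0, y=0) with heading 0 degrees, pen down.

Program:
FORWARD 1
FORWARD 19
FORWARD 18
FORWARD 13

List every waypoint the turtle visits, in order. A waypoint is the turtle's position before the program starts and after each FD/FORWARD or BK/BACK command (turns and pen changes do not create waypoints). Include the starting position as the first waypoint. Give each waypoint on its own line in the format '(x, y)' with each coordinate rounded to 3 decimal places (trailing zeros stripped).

Answer: (0, 0)
(1, 0)
(20, 0)
(38, 0)
(51, 0)

Derivation:
Executing turtle program step by step:
Start: pos=(0,0), heading=0, pen down
FD 1: (0,0) -> (1,0) [heading=0, draw]
FD 19: (1,0) -> (20,0) [heading=0, draw]
FD 18: (20,0) -> (38,0) [heading=0, draw]
FD 13: (38,0) -> (51,0) [heading=0, draw]
Final: pos=(51,0), heading=0, 4 segment(s) drawn
Waypoints (5 total):
(0, 0)
(1, 0)
(20, 0)
(38, 0)
(51, 0)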